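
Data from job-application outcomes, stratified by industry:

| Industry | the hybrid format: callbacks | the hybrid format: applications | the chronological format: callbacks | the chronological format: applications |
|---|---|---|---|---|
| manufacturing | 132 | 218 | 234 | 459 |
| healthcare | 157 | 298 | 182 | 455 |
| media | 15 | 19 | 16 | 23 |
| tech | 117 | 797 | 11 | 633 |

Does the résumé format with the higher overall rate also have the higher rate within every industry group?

Yes

Manufacturing: the hybrid format 132/218 = 60.6%, the chronological format 234/459 = 51.0% → the hybrid format
Healthcare: the hybrid format 157/298 = 52.7%, the chronological format 182/455 = 40.0% → the hybrid format
Media: the hybrid format 15/19 = 78.9%, the chronological format 16/23 = 69.6% → the hybrid format
Tech: the hybrid format 117/797 = 14.7%, the chronological format 11/633 = 1.7% → the hybrid format
Overall: the hybrid format 421/1332 = 31.6%, the chronological format 443/1570 = 28.2% → the hybrid format
The hybrid format wins overall and in every industry group — no reversal.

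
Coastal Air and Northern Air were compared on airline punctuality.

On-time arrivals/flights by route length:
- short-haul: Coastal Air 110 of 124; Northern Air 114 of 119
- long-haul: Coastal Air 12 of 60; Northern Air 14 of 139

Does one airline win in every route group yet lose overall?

No

Short-haul: Coastal Air 110/124 = 88.7%, Northern Air 114/119 = 95.8% → Northern Air
Long-haul: Coastal Air 12/60 = 20.0%, Northern Air 14/139 = 10.1% → Coastal Air
Overall: Coastal Air 122/184 = 66.3%, Northern Air 128/258 = 49.6% → Coastal Air
Neither sweeps: Coastal Air wins 1 of 2 groups, Northern Air wins 1. Coastal Air wins overall but not every group — no Simpson reversal.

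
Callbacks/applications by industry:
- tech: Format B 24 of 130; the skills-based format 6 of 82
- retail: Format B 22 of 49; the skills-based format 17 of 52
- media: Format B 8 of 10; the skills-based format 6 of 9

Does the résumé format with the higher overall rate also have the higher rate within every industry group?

Yes

Tech: Format B 24/130 = 18.5%, the skills-based format 6/82 = 7.3% → Format B
Retail: Format B 22/49 = 44.9%, the skills-based format 17/52 = 32.7% → Format B
Media: Format B 8/10 = 80.0%, the skills-based format 6/9 = 66.7% → Format B
Overall: Format B 54/189 = 28.6%, the skills-based format 29/143 = 20.3% → Format B
Format B wins overall and in every industry group — no reversal.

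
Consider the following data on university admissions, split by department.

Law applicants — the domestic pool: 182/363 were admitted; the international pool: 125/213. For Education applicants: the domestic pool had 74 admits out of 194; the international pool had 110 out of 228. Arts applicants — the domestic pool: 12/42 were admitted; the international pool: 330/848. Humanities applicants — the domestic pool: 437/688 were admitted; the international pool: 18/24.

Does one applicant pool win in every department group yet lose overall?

Yes

Law: the domestic pool 182/363 = 50.1%, the international pool 125/213 = 58.7% → the international pool
Education: the domestic pool 74/194 = 38.1%, the international pool 110/228 = 48.2% → the international pool
Arts: the domestic pool 12/42 = 28.6%, the international pool 330/848 = 38.9% → the international pool
Humanities: the domestic pool 437/688 = 63.5%, the international pool 18/24 = 75.0% → the international pool
Overall: the domestic pool 705/1287 = 54.8%, the international pool 583/1313 = 44.4% → the domestic pool
The international pool wins each department group but the domestic pool wins overall — the comparison reverses. The international pool's applicants skew toward Arts, which has a lower base rate.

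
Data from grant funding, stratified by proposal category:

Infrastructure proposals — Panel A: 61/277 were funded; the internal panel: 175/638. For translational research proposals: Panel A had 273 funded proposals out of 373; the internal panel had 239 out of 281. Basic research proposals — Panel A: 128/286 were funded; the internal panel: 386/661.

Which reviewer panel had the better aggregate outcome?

the internal panel

Infrastructure: Panel A 61/277 = 22.0%, the internal panel 175/638 = 27.4% → the internal panel
Translational research: Panel A 273/373 = 73.2%, the internal panel 239/281 = 85.1% → the internal panel
Basic research: Panel A 128/286 = 44.8%, the internal panel 386/661 = 58.4% → the internal panel
Overall: Panel A 462/936 = 49.4%, the internal panel 800/1580 = 50.6% → the internal panel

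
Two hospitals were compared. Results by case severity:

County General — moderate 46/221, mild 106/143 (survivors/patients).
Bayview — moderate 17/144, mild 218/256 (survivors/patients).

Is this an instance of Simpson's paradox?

No

Moderate: County General 46/221 = 20.8%, Bayview 17/144 = 11.8% → County General
Mild: County General 106/143 = 74.1%, Bayview 218/256 = 85.2% → Bayview
Overall: County General 152/364 = 41.8%, Bayview 235/400 = 58.8% → Bayview
Neither sweeps: County General wins 1 of 2 groups, Bayview wins 1. Bayview wins overall but not every group — no Simpson reversal.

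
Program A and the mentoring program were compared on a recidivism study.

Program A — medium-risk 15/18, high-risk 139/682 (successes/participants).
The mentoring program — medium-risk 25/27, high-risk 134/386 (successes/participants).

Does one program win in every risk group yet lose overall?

Medium-risk: Program A 15/18 = 83.3%, the mentoring program 25/27 = 92.6% → the mentoring program
High-risk: Program A 139/682 = 20.4%, the mentoring program 134/386 = 34.7% → the mentoring program
Overall: Program A 154/700 = 22.0%, the mentoring program 159/413 = 38.5% → the mentoring program
The mentoring program wins overall and in every risk group — no reversal.

No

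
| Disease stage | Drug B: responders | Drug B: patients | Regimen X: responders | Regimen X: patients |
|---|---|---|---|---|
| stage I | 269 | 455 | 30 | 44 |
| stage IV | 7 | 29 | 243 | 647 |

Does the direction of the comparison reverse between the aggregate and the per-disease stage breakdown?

Yes

Stage I: Drug B 269/455 = 59.1%, Regimen X 30/44 = 68.2% → Regimen X
Stage IV: Drug B 7/29 = 24.1%, Regimen X 243/647 = 37.6% → Regimen X
Overall: Drug B 276/484 = 57.0%, Regimen X 273/691 = 39.5% → Drug B
Regimen X wins each disease group but Drug B wins overall — the comparison reverses. Regimen X's patients skew toward stage IV, which has a lower base rate.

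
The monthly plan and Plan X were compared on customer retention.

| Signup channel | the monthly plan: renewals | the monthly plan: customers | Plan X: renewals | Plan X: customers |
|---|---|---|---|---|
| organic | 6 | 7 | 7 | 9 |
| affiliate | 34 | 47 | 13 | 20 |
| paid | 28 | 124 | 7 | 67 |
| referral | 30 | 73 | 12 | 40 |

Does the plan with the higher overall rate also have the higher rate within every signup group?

Organic: the monthly plan 6/7 = 85.7%, Plan X 7/9 = 77.8% → the monthly plan
Affiliate: the monthly plan 34/47 = 72.3%, Plan X 13/20 = 65.0% → the monthly plan
Paid: the monthly plan 28/124 = 22.6%, Plan X 7/67 = 10.4% → the monthly plan
Referral: the monthly plan 30/73 = 41.1%, Plan X 12/40 = 30.0% → the monthly plan
Overall: the monthly plan 98/251 = 39.0%, Plan X 39/136 = 28.7% → the monthly plan
The monthly plan wins overall and in every signup group — no reversal.

Yes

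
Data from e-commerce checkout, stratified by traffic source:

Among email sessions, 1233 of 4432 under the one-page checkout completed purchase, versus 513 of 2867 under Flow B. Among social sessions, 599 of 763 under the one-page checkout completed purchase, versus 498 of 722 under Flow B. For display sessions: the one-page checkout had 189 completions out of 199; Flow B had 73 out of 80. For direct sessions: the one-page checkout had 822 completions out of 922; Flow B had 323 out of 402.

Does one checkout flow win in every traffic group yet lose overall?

No

Email: the one-page checkout 1233/4432 = 27.8%, Flow B 513/2867 = 17.9% → the one-page checkout
Social: the one-page checkout 599/763 = 78.5%, Flow B 498/722 = 69.0% → the one-page checkout
Display: the one-page checkout 189/199 = 95.0%, Flow B 73/80 = 91.2% → the one-page checkout
Direct: the one-page checkout 822/922 = 89.2%, Flow B 323/402 = 80.3% → the one-page checkout
Overall: the one-page checkout 2843/6316 = 45.0%, Flow B 1407/4071 = 34.6% → the one-page checkout
The one-page checkout wins overall and in every traffic group — no reversal.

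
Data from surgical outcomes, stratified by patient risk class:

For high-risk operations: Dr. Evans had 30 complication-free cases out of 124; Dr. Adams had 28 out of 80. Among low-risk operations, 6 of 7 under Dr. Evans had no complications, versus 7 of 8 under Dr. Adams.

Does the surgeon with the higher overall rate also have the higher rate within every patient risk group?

High-risk: Dr. Evans 30/124 = 24.2%, Dr. Adams 28/80 = 35.0% → Dr. Adams
Low-risk: Dr. Evans 6/7 = 85.7%, Dr. Adams 7/8 = 87.5% → Dr. Adams
Overall: Dr. Evans 36/131 = 27.5%, Dr. Adams 35/88 = 39.8% → Dr. Adams
Dr. Adams wins overall and in every patient risk group — no reversal.

Yes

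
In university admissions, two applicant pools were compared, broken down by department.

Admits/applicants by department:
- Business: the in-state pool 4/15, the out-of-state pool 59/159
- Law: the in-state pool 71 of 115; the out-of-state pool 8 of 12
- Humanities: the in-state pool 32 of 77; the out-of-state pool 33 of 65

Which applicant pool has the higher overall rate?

Business: the in-state pool 4/15 = 26.7%, the out-of-state pool 59/159 = 37.1% → the out-of-state pool
Law: the in-state pool 71/115 = 61.7%, the out-of-state pool 8/12 = 66.7% → the out-of-state pool
Humanities: the in-state pool 32/77 = 41.6%, the out-of-state pool 33/65 = 50.8% → the out-of-state pool
Overall: the in-state pool 107/207 = 51.7%, the out-of-state pool 100/236 = 42.4% → the in-state pool
(The out-of-state pool wins every department group but the in-state pool wins overall — the out-of-state pool's applicants skew toward the low-rate Business group.)

the in-state pool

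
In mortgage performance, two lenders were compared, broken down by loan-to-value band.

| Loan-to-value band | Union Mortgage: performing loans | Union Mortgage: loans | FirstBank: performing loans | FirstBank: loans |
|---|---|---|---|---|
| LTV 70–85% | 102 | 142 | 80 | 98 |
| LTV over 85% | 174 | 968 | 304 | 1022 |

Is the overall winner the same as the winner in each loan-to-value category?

Yes

LTV 70–85%: Union Mortgage 102/142 = 71.8%, FirstBank 80/98 = 81.6% → FirstBank
LTV over 85%: Union Mortgage 174/968 = 18.0%, FirstBank 304/1022 = 29.7% → FirstBank
Overall: Union Mortgage 276/1110 = 24.9%, FirstBank 384/1120 = 34.3% → FirstBank
FirstBank wins overall and in every loan-to-value group — no reversal.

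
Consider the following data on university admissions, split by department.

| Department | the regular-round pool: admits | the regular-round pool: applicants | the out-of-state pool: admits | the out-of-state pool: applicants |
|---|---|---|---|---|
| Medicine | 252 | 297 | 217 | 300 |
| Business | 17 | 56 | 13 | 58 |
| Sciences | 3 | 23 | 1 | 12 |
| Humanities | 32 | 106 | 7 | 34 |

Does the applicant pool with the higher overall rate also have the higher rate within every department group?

Yes

Medicine: the regular-round pool 252/297 = 84.8%, the out-of-state pool 217/300 = 72.3% → the regular-round pool
Business: the regular-round pool 17/56 = 30.4%, the out-of-state pool 13/58 = 22.4% → the regular-round pool
Sciences: the regular-round pool 3/23 = 13.0%, the out-of-state pool 1/12 = 8.3% → the regular-round pool
Humanities: the regular-round pool 32/106 = 30.2%, the out-of-state pool 7/34 = 20.6% → the regular-round pool
Overall: the regular-round pool 304/482 = 63.1%, the out-of-state pool 238/404 = 58.9% → the regular-round pool
The regular-round pool wins overall and in every department group — no reversal.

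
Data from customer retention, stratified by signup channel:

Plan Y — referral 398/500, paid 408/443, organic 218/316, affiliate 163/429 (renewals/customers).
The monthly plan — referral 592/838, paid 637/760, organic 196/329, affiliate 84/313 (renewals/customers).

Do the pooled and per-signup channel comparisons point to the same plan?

Yes

Referral: Plan Y 398/500 = 79.6%, the monthly plan 592/838 = 70.6% → Plan Y
Paid: Plan Y 408/443 = 92.1%, the monthly plan 637/760 = 83.8% → Plan Y
Organic: Plan Y 218/316 = 69.0%, the monthly plan 196/329 = 59.6% → Plan Y
Affiliate: Plan Y 163/429 = 38.0%, the monthly plan 84/313 = 26.8% → Plan Y
Overall: Plan Y 1187/1688 = 70.3%, the monthly plan 1509/2240 = 67.4% → Plan Y
Plan Y wins overall and in every signup group — no reversal.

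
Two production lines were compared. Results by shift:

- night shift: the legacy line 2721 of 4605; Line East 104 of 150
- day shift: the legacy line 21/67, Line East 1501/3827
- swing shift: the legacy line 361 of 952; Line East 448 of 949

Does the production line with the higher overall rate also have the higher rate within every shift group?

Night shift: the legacy line 2721/4605 = 59.1%, Line East 104/150 = 69.3% → Line East
Day shift: the legacy line 21/67 = 31.3%, Line East 1501/3827 = 39.2% → Line East
Swing shift: the legacy line 361/952 = 37.9%, Line East 448/949 = 47.2% → Line East
Overall: the legacy line 3103/5624 = 55.2%, Line East 2053/4926 = 41.7% → the legacy line
Line East wins each shift group but the legacy line wins overall — the comparison reverses. Line East's units skew toward day shift, which has a lower base rate.

No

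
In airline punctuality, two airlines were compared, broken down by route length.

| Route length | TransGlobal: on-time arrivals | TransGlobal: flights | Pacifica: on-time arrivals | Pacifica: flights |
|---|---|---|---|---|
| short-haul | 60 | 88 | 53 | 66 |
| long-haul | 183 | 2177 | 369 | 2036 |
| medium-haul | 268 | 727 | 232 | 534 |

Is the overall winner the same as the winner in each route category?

Short-haul: TransGlobal 60/88 = 68.2%, Pacifica 53/66 = 80.3% → Pacifica
Long-haul: TransGlobal 183/2177 = 8.4%, Pacifica 369/2036 = 18.1% → Pacifica
Medium-haul: TransGlobal 268/727 = 36.9%, Pacifica 232/534 = 43.4% → Pacifica
Overall: TransGlobal 511/2992 = 17.1%, Pacifica 654/2636 = 24.8% → Pacifica
Pacifica wins overall and in every route group — no reversal.

Yes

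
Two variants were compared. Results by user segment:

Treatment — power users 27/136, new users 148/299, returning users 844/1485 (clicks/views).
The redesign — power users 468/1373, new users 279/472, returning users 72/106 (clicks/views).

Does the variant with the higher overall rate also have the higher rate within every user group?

Power users: Treatment 27/136 = 19.9%, the redesign 468/1373 = 34.1% → the redesign
New users: Treatment 148/299 = 49.5%, the redesign 279/472 = 59.1% → the redesign
Returning users: Treatment 844/1485 = 56.8%, the redesign 72/106 = 67.9% → the redesign
Overall: Treatment 1019/1920 = 53.1%, the redesign 819/1951 = 42.0% → Treatment
The redesign wins each user group but Treatment wins overall — the comparison reverses. The redesign's views skew toward power users, which has a lower base rate.

No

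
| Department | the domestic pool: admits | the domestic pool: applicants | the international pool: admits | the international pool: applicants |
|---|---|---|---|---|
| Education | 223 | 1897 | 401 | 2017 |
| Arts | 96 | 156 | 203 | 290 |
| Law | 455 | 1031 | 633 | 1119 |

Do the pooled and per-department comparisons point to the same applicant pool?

Education: the domestic pool 223/1897 = 11.8%, the international pool 401/2017 = 19.9% → the international pool
Arts: the domestic pool 96/156 = 61.5%, the international pool 203/290 = 70.0% → the international pool
Law: the domestic pool 455/1031 = 44.1%, the international pool 633/1119 = 56.6% → the international pool
Overall: the domestic pool 774/3084 = 25.1%, the international pool 1237/3426 = 36.1% → the international pool
The international pool wins overall and in every department group — no reversal.

Yes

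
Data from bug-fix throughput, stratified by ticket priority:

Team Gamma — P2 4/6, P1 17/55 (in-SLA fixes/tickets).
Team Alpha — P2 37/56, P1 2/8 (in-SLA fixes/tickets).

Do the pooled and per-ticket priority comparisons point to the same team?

No

P2: Team Gamma 4/6 = 66.7%, Team Alpha 37/56 = 66.1% → Team Gamma
P1: Team Gamma 17/55 = 30.9%, Team Alpha 2/8 = 25.0% → Team Gamma
Overall: Team Gamma 21/61 = 34.4%, Team Alpha 39/64 = 60.9% → Team Alpha
Team Gamma wins each ticket group but Team Alpha wins overall — the comparison reverses. Team Gamma's tickets skew toward P1, which has a lower base rate.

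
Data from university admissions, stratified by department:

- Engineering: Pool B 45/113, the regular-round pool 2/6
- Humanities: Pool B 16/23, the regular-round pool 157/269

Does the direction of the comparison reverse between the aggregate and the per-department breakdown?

Yes

Engineering: Pool B 45/113 = 39.8%, the regular-round pool 2/6 = 33.3% → Pool B
Humanities: Pool B 16/23 = 69.6%, the regular-round pool 157/269 = 58.4% → Pool B
Overall: Pool B 61/136 = 44.9%, the regular-round pool 159/275 = 57.8% → the regular-round pool
Pool B wins each department group but the regular-round pool wins overall — the comparison reverses. Pool B's applicants skew toward Engineering, which has a lower base rate.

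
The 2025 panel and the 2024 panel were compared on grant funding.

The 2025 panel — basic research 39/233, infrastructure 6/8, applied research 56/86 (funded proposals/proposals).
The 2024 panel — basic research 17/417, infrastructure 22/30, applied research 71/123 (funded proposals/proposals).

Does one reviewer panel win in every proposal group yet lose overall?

Basic research: the 2025 panel 39/233 = 16.7%, the 2024 panel 17/417 = 4.1% → the 2025 panel
Infrastructure: the 2025 panel 6/8 = 75.0%, the 2024 panel 22/30 = 73.3% → the 2025 panel
Applied research: the 2025 panel 56/86 = 65.1%, the 2024 panel 71/123 = 57.7% → the 2025 panel
Overall: the 2025 panel 101/327 = 30.9%, the 2024 panel 110/570 = 19.3% → the 2025 panel
The 2025 panel wins overall and in every proposal group — no reversal.

No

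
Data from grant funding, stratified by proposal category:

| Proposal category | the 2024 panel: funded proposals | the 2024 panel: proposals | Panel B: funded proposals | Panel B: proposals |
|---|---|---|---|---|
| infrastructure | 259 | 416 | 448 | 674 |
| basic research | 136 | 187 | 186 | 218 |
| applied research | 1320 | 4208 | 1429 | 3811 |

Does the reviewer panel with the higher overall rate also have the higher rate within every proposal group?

Yes

Infrastructure: the 2024 panel 259/416 = 62.3%, Panel B 448/674 = 66.5% → Panel B
Basic research: the 2024 panel 136/187 = 72.7%, Panel B 186/218 = 85.3% → Panel B
Applied research: the 2024 panel 1320/4208 = 31.4%, Panel B 1429/3811 = 37.5% → Panel B
Overall: the 2024 panel 1715/4811 = 35.6%, Panel B 2063/4703 = 43.9% → Panel B
Panel B wins overall and in every proposal group — no reversal.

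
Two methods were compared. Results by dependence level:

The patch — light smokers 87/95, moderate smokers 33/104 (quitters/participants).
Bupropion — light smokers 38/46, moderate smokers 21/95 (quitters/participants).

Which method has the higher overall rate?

the patch

Light smokers: the patch 87/95 = 91.6%, bupropion 38/46 = 82.6% → the patch
Moderate smokers: the patch 33/104 = 31.7%, bupropion 21/95 = 22.1% → the patch
Overall: the patch 120/199 = 60.3%, bupropion 59/141 = 41.8% → the patch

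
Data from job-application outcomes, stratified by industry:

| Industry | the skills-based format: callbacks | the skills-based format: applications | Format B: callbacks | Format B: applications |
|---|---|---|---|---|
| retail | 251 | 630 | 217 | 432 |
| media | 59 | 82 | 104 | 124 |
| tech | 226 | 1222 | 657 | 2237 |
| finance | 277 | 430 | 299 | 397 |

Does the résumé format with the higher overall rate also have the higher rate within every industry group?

Retail: the skills-based format 251/630 = 39.8%, Format B 217/432 = 50.2% → Format B
Media: the skills-based format 59/82 = 72.0%, Format B 104/124 = 83.9% → Format B
Tech: the skills-based format 226/1222 = 18.5%, Format B 657/2237 = 29.4% → Format B
Finance: the skills-based format 277/430 = 64.4%, Format B 299/397 = 75.3% → Format B
Overall: the skills-based format 813/2364 = 34.4%, Format B 1277/3190 = 40.0% → Format B
Format B wins overall and in every industry group — no reversal.

Yes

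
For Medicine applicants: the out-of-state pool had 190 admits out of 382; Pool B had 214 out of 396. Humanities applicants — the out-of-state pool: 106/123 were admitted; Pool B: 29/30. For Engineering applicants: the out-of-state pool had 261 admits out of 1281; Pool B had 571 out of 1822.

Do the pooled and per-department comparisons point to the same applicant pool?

Yes

Medicine: the out-of-state pool 190/382 = 49.7%, Pool B 214/396 = 54.0% → Pool B
Humanities: the out-of-state pool 106/123 = 86.2%, Pool B 29/30 = 96.7% → Pool B
Engineering: the out-of-state pool 261/1281 = 20.4%, Pool B 571/1822 = 31.3% → Pool B
Overall: the out-of-state pool 557/1786 = 31.2%, Pool B 814/2248 = 36.2% → Pool B
Pool B wins overall and in every department group — no reversal.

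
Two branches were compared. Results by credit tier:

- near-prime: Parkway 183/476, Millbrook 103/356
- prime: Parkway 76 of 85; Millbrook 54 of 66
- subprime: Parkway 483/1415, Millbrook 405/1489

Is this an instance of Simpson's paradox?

Near-prime: Parkway 183/476 = 38.4%, Millbrook 103/356 = 28.9% → Parkway
Prime: Parkway 76/85 = 89.4%, Millbrook 54/66 = 81.8% → Parkway
Subprime: Parkway 483/1415 = 34.1%, Millbrook 405/1489 = 27.2% → Parkway
Overall: Parkway 742/1976 = 37.6%, Millbrook 562/1911 = 29.4% → Parkway
Parkway wins overall and in every credit group — no reversal.

No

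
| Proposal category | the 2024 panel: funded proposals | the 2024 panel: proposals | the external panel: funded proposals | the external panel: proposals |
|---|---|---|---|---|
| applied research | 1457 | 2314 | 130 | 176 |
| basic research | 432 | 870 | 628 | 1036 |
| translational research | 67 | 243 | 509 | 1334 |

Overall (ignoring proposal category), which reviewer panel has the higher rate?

Applied research: the 2024 panel 1457/2314 = 63.0%, the external panel 130/176 = 73.9% → the external panel
Basic research: the 2024 panel 432/870 = 49.7%, the external panel 628/1036 = 60.6% → the external panel
Translational research: the 2024 panel 67/243 = 27.6%, the external panel 509/1334 = 38.2% → the external panel
Overall: the 2024 panel 1956/3427 = 57.1%, the external panel 1267/2546 = 49.8% → the 2024 panel
(The external panel wins every proposal group but the 2024 panel wins overall — the external panel's proposals skew toward the low-rate translational research group.)

the 2024 panel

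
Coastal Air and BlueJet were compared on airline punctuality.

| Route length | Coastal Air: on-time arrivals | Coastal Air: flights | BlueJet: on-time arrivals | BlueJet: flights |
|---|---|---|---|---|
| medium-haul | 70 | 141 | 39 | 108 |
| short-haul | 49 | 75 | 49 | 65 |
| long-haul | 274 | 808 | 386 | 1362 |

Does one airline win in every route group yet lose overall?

No

Medium-haul: Coastal Air 70/141 = 49.6%, BlueJet 39/108 = 36.1% → Coastal Air
Short-haul: Coastal Air 49/75 = 65.3%, BlueJet 49/65 = 75.4% → BlueJet
Long-haul: Coastal Air 274/808 = 33.9%, BlueJet 386/1362 = 28.3% → Coastal Air
Overall: Coastal Air 393/1024 = 38.4%, BlueJet 474/1535 = 30.9% → Coastal Air
Neither sweeps: Coastal Air wins 2 of 3 groups, BlueJet wins 1. Coastal Air wins overall but not every group — no Simpson reversal.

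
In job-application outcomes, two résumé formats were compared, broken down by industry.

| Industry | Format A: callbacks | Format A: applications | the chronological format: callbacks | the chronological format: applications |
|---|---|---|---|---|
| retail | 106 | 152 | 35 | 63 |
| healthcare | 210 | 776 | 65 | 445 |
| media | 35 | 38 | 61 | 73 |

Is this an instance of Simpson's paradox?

Retail: Format A 106/152 = 69.7%, the chronological format 35/63 = 55.6% → Format A
Healthcare: Format A 210/776 = 27.1%, the chronological format 65/445 = 14.6% → Format A
Media: Format A 35/38 = 92.1%, the chronological format 61/73 = 83.6% → Format A
Overall: Format A 351/966 = 36.3%, the chronological format 161/581 = 27.7% → Format A
Format A wins overall and in every industry group — no reversal.

No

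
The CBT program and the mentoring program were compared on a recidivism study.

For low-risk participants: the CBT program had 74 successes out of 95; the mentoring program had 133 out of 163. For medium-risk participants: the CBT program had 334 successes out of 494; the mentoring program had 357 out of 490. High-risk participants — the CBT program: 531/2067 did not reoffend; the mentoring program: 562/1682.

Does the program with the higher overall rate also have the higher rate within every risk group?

Low-risk: the CBT program 74/95 = 77.9%, the mentoring program 133/163 = 81.6% → the mentoring program
Medium-risk: the CBT program 334/494 = 67.6%, the mentoring program 357/490 = 72.9% → the mentoring program
High-risk: the CBT program 531/2067 = 25.7%, the mentoring program 562/1682 = 33.4% → the mentoring program
Overall: the CBT program 939/2656 = 35.4%, the mentoring program 1052/2335 = 45.1% → the mentoring program
The mentoring program wins overall and in every risk group — no reversal.

Yes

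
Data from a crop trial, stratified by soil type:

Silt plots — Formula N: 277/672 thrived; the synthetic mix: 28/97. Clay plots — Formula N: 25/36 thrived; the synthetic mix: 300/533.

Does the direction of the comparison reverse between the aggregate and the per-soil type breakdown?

Silt: Formula N 277/672 = 41.2%, the synthetic mix 28/97 = 28.9% → Formula N
Clay: Formula N 25/36 = 69.4%, the synthetic mix 300/533 = 56.3% → Formula N
Overall: Formula N 302/708 = 42.7%, the synthetic mix 328/630 = 52.1% → the synthetic mix
Formula N wins each soil group but the synthetic mix wins overall — the comparison reverses. Formula N's plots skew toward silt, which has a lower base rate.

Yes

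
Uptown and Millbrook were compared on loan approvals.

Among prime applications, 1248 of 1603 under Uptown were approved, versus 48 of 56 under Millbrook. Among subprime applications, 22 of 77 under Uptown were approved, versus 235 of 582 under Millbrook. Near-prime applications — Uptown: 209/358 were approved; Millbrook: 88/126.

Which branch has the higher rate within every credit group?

Millbrook

Prime: Uptown 1248/1603 = 77.9%, Millbrook 48/56 = 85.7% → Millbrook
Subprime: Uptown 22/77 = 28.6%, Millbrook 235/582 = 40.4% → Millbrook
Near-prime: Uptown 209/358 = 58.4%, Millbrook 88/126 = 69.8% → Millbrook
Millbrook has the higher rate in all 3 groups.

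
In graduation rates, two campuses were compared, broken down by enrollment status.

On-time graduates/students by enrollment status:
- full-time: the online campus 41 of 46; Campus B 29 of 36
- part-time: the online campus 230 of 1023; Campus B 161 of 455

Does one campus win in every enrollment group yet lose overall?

Full-time: the online campus 41/46 = 89.1%, Campus B 29/36 = 80.6% → the online campus
Part-time: the online campus 230/1023 = 22.5%, Campus B 161/455 = 35.4% → Campus B
Overall: the online campus 271/1069 = 25.4%, Campus B 190/491 = 38.7% → Campus B
Neither sweeps: the online campus wins 1 of 2 groups, Campus B wins 1. Campus B wins overall but not every group — no Simpson reversal.

No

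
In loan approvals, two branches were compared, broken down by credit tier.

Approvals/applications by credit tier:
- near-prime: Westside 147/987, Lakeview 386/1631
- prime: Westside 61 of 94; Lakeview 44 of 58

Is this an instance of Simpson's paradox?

Near-prime: Westside 147/987 = 14.9%, Lakeview 386/1631 = 23.7% → Lakeview
Prime: Westside 61/94 = 64.9%, Lakeview 44/58 = 75.9% → Lakeview
Overall: Westside 208/1081 = 19.2%, Lakeview 430/1689 = 25.5% → Lakeview
Lakeview wins overall and in every credit group — no reversal.

No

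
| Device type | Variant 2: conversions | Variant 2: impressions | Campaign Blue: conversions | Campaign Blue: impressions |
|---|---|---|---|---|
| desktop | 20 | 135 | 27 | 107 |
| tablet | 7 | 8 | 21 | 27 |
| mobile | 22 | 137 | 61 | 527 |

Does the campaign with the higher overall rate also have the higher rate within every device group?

Desktop: Variant 2 20/135 = 14.8%, Campaign Blue 27/107 = 25.2% → Campaign Blue
Tablet: Variant 2 7/8 = 87.5%, Campaign Blue 21/27 = 77.8% → Variant 2
Mobile: Variant 2 22/137 = 16.1%, Campaign Blue 61/527 = 11.6% → Variant 2
Overall: Variant 2 49/280 = 17.5%, Campaign Blue 109/661 = 16.5% → Variant 2
Neither sweeps: Variant 2 wins 2 of 3 groups, Campaign Blue wins 1. Variant 2 wins overall but not every group — no Simpson reversal.

No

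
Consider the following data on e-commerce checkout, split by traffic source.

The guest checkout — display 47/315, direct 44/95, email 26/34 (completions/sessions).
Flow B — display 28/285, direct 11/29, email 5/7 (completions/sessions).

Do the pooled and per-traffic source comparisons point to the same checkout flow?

Yes

Display: the guest checkout 47/315 = 14.9%, Flow B 28/285 = 9.8% → the guest checkout
Direct: the guest checkout 44/95 = 46.3%, Flow B 11/29 = 37.9% → the guest checkout
Email: the guest checkout 26/34 = 76.5%, Flow B 5/7 = 71.4% → the guest checkout
Overall: the guest checkout 117/444 = 26.4%, Flow B 44/321 = 13.7% → the guest checkout
The guest checkout wins overall and in every traffic group — no reversal.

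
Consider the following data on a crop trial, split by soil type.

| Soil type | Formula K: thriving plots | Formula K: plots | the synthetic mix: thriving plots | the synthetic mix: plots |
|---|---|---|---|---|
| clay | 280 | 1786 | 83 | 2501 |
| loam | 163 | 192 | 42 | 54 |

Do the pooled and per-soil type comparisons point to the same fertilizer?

Clay: Formula K 280/1786 = 15.7%, the synthetic mix 83/2501 = 3.3% → Formula K
Loam: Formula K 163/192 = 84.9%, the synthetic mix 42/54 = 77.8% → Formula K
Overall: Formula K 443/1978 = 22.4%, the synthetic mix 125/2555 = 4.9% → Formula K
Formula K wins overall and in every soil group — no reversal.

Yes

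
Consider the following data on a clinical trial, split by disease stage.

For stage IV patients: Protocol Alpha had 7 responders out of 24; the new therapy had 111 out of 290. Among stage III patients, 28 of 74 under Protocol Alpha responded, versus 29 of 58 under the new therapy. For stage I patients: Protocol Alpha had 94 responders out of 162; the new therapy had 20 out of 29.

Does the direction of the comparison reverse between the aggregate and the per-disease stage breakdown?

Yes

Stage IV: Protocol Alpha 7/24 = 29.2%, the new therapy 111/290 = 38.3% → the new therapy
Stage III: Protocol Alpha 28/74 = 37.8%, the new therapy 29/58 = 50.0% → the new therapy
Stage I: Protocol Alpha 94/162 = 58.0%, the new therapy 20/29 = 69.0% → the new therapy
Overall: Protocol Alpha 129/260 = 49.6%, the new therapy 160/377 = 42.4% → Protocol Alpha
The new therapy wins each disease group but Protocol Alpha wins overall — the comparison reverses. The new therapy's patients skew toward stage IV, which has a lower base rate.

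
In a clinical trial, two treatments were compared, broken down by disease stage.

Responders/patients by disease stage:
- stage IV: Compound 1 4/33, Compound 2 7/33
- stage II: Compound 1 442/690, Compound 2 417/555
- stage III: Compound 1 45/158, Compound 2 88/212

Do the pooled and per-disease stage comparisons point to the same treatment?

Stage IV: Compound 1 4/33 = 12.1%, Compound 2 7/33 = 21.2% → Compound 2
Stage II: Compound 1 442/690 = 64.1%, Compound 2 417/555 = 75.1% → Compound 2
Stage III: Compound 1 45/158 = 28.5%, Compound 2 88/212 = 41.5% → Compound 2
Overall: Compound 1 491/881 = 55.7%, Compound 2 512/800 = 64.0% → Compound 2
Compound 2 wins overall and in every disease group — no reversal.

Yes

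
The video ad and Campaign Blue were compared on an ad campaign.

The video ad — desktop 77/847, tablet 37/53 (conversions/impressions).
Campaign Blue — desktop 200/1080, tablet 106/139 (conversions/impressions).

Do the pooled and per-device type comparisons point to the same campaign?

Yes

Desktop: the video ad 77/847 = 9.1%, Campaign Blue 200/1080 = 18.5% → Campaign Blue
Tablet: the video ad 37/53 = 69.8%, Campaign Blue 106/139 = 76.3% → Campaign Blue
Overall: the video ad 114/900 = 12.7%, Campaign Blue 306/1219 = 25.1% → Campaign Blue
Campaign Blue wins overall and in every device group — no reversal.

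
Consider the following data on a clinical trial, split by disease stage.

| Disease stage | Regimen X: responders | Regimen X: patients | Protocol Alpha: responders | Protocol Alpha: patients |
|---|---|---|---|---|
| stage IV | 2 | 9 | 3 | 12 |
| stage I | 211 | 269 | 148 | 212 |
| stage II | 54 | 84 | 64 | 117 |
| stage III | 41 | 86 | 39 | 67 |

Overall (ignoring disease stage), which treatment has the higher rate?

Stage IV: Regimen X 2/9 = 22.2%, Protocol Alpha 3/12 = 25.0% → Protocol Alpha
Stage I: Regimen X 211/269 = 78.4%, Protocol Alpha 148/212 = 69.8% → Regimen X
Stage II: Regimen X 54/84 = 64.3%, Protocol Alpha 64/117 = 54.7% → Regimen X
Stage III: Regimen X 41/86 = 47.7%, Protocol Alpha 39/67 = 58.2% → Protocol Alpha
Overall: Regimen X 308/448 = 68.8%, Protocol Alpha 254/408 = 62.3% → Regimen X
(Neither sweeps every disease group, but Regimen X has the higher pooled rate.)

Regimen X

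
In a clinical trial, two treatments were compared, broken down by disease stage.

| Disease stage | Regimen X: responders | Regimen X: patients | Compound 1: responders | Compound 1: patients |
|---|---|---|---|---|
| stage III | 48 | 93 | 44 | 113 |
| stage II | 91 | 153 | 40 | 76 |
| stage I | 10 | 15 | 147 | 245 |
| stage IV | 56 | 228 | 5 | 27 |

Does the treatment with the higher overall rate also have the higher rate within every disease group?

Stage III: Regimen X 48/93 = 51.6%, Compound 1 44/113 = 38.9% → Regimen X
Stage II: Regimen X 91/153 = 59.5%, Compound 1 40/76 = 52.6% → Regimen X
Stage I: Regimen X 10/15 = 66.7%, Compound 1 147/245 = 60.0% → Regimen X
Stage IV: Regimen X 56/228 = 24.6%, Compound 1 5/27 = 18.5% → Regimen X
Overall: Regimen X 205/489 = 41.9%, Compound 1 236/461 = 51.2% → Compound 1
Regimen X wins each disease group but Compound 1 wins overall — the comparison reverses. Regimen X's patients skew toward stage IV, which has a lower base rate.

No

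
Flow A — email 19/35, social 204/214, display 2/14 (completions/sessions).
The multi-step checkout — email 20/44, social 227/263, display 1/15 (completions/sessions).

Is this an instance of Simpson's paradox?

Email: Flow A 19/35 = 54.3%, the multi-step checkout 20/44 = 45.5% → Flow A
Social: Flow A 204/214 = 95.3%, the multi-step checkout 227/263 = 86.3% → Flow A
Display: Flow A 2/14 = 14.3%, the multi-step checkout 1/15 = 6.7% → Flow A
Overall: Flow A 225/263 = 85.6%, the multi-step checkout 248/322 = 77.0% → Flow A
Flow A wins overall and in every traffic group — no reversal.

No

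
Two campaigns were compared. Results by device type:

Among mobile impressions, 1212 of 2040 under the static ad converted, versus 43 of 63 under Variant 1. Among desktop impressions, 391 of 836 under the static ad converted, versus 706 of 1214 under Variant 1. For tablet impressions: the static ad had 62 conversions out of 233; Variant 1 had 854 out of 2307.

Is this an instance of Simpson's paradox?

Mobile: the static ad 1212/2040 = 59.4%, Variant 1 43/63 = 68.3% → Variant 1
Desktop: the static ad 391/836 = 46.8%, Variant 1 706/1214 = 58.2% → Variant 1
Tablet: the static ad 62/233 = 26.6%, Variant 1 854/2307 = 37.0% → Variant 1
Overall: the static ad 1665/3109 = 53.6%, Variant 1 1603/3584 = 44.7% → the static ad
Variant 1 wins each device group but the static ad wins overall — the comparison reverses. Variant 1's impressions skew toward tablet, which has a lower base rate.

Yes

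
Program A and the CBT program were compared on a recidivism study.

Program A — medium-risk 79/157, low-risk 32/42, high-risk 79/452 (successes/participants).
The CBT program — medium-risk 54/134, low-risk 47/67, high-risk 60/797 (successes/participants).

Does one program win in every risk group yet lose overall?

Medium-risk: Program A 79/157 = 50.3%, the CBT program 54/134 = 40.3% → Program A
Low-risk: Program A 32/42 = 76.2%, the CBT program 47/67 = 70.1% → Program A
High-risk: Program A 79/452 = 17.5%, the CBT program 60/797 = 7.5% → Program A
Overall: Program A 190/651 = 29.2%, the CBT program 161/998 = 16.1% → Program A
Program A wins overall and in every risk group — no reversal.

No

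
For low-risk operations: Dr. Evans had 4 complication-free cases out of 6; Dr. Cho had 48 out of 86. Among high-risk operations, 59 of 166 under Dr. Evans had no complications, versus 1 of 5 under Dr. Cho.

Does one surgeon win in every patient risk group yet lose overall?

Yes

Low-risk: Dr. Evans 4/6 = 66.7%, Dr. Cho 48/86 = 55.8% → Dr. Evans
High-risk: Dr. Evans 59/166 = 35.5%, Dr. Cho 1/5 = 20.0% → Dr. Evans
Overall: Dr. Evans 63/172 = 36.6%, Dr. Cho 49/91 = 53.8% → Dr. Cho
Dr. Evans wins each patient risk group but Dr. Cho wins overall — the comparison reverses. Dr. Evans's operations skew toward high-risk, which has a lower base rate.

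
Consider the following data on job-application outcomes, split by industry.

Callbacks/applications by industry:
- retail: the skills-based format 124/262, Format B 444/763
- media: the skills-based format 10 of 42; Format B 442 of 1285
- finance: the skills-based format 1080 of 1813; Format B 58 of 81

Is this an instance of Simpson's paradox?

Yes

Retail: the skills-based format 124/262 = 47.3%, Format B 444/763 = 58.2% → Format B
Media: the skills-based format 10/42 = 23.8%, Format B 442/1285 = 34.4% → Format B
Finance: the skills-based format 1080/1813 = 59.6%, Format B 58/81 = 71.6% → Format B
Overall: the skills-based format 1214/2117 = 57.3%, Format B 944/2129 = 44.3% → the skills-based format
Format B wins each industry group but the skills-based format wins overall — the comparison reverses. Format B's applications skew toward media, which has a lower base rate.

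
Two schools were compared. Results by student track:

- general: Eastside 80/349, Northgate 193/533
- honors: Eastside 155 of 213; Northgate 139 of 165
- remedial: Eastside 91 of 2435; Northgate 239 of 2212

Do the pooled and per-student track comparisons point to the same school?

General: Eastside 80/349 = 22.9%, Northgate 193/533 = 36.2% → Northgate
Honors: Eastside 155/213 = 72.8%, Northgate 139/165 = 84.2% → Northgate
Remedial: Eastside 91/2435 = 3.7%, Northgate 239/2212 = 10.8% → Northgate
Overall: Eastside 326/2997 = 10.9%, Northgate 571/2910 = 19.6% → Northgate
Northgate wins overall and in every student group — no reversal.

Yes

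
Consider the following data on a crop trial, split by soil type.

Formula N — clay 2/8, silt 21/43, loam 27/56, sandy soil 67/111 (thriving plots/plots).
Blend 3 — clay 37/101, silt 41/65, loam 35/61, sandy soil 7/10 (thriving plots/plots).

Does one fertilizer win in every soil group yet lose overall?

Yes

Clay: Formula N 2/8 = 25.0%, Blend 3 37/101 = 36.6% → Blend 3
Silt: Formula N 21/43 = 48.8%, Blend 3 41/65 = 63.1% → Blend 3
Loam: Formula N 27/56 = 48.2%, Blend 3 35/61 = 57.4% → Blend 3
Sandy soil: Formula N 67/111 = 60.4%, Blend 3 7/10 = 70.0% → Blend 3
Overall: Formula N 117/218 = 53.7%, Blend 3 120/237 = 50.6% → Formula N
Blend 3 wins each soil group but Formula N wins overall — the comparison reverses. Blend 3's plots skew toward clay, which has a lower base rate.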